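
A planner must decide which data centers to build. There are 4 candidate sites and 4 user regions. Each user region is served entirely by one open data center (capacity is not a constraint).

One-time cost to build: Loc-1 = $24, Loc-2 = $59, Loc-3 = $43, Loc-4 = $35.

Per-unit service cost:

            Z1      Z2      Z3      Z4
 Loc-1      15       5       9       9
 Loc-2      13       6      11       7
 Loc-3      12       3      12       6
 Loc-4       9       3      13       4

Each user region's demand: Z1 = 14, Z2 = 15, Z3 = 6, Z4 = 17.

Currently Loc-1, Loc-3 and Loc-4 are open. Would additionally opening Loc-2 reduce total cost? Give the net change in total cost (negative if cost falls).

Current service cost with {Loc-1, Loc-3, Loc-4}: 293.
Adding Loc-2: each user region re-picks its cheapest; new service cost 293, saving 0.
Extra fixed cost: 59. Net change = 59 − 0 = 59.
(Totals: 395 → 454.)

No — net change +59 (cost rises by 59).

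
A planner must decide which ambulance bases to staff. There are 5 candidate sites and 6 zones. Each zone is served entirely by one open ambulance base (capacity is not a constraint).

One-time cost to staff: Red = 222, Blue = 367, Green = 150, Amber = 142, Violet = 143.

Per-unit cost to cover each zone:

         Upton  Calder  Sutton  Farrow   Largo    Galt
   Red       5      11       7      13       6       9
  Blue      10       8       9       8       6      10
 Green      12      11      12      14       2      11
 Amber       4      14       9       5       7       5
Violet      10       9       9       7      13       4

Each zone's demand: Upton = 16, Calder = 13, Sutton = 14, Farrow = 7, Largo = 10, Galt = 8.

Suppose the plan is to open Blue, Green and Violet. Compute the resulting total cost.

Total cost: 1151

Each zone is assigned to its cheapest site among the open ones.
{Blue, Green, Violet}: Upton→Blue 10·16=160, Calder→Blue 8·13=104, Sutton→Blue 9·14=126, Farrow→Violet 7·7=49, Largo→Green 2·10=20, Galt→Violet 4·8=32. Service 491; fixed 660; total 1151.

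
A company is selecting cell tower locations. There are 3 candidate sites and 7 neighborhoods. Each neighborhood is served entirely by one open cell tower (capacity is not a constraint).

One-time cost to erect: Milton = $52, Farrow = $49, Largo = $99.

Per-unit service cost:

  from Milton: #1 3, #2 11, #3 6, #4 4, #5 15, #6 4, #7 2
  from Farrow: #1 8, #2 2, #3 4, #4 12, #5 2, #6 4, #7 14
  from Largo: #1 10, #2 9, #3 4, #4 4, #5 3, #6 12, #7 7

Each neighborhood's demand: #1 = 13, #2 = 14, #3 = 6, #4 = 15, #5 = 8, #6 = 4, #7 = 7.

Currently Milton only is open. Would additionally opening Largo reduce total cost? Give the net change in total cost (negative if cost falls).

Current service cost with {Milton}: 439.
Adding Largo: each neighborhood re-picks its cheapest; new service cost 303, saving 136.
Extra fixed cost: 99. Net change = 99 − 136 = -37.
(Totals: 491 → 454.)

Yes — net change −37 (cost falls by 37).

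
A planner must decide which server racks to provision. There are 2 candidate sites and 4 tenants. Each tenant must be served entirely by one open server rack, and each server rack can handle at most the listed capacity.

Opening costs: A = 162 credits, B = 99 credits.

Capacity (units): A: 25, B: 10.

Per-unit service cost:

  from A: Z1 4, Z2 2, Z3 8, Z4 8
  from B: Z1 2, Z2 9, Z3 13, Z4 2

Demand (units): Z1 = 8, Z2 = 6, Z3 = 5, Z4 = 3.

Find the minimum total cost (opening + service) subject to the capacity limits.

Open {A}: Z1→A 4·8=32, Z2→A 2·6=12, Z3→A 8·5=40, Z4→A 8·3=24.
Loads: A carries 22/25. Service 108; fixed 162; total 270.
Next best feasible plan costs 351.

Minimum total cost: 270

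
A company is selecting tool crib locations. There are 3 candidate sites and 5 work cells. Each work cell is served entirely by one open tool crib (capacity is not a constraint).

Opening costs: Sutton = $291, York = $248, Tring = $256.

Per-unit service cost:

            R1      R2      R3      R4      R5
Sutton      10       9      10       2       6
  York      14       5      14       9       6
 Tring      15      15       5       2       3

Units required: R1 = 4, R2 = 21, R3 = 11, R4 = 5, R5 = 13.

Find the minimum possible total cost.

For any fixed open set, each work cell goes to its cheapest open site; total = fixed + service.
{York}: R1→York 14·4=56, R2→York 5·21=105, R3→York 14·11=154, R4→York 9·5=45, R5→York 6·13=78. Service 438; fixed 248; total 686.
{Sutton}: service 427 + fixed 291 = 718
{Tring}: service 479 + fixed 256 = 735
{Sutton, York, Tring}: R1→Sutton 10·4=40, R2→York 5·21=105, R3→Tring 5·11=55, R4→Sutton 2·5=10, R5→Tring 3·13=39. Service 249; fixed 795; total 1044.
No other subset beats 686.

Minimum total cost: 686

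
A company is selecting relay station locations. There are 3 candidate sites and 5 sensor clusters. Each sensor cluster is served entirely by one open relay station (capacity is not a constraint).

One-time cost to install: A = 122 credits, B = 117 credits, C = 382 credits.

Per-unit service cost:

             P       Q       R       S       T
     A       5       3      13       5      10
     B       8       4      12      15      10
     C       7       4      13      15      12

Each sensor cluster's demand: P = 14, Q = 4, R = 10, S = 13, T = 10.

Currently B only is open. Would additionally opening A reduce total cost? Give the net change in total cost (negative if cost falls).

Yes — net change −54 (cost falls by 54).

Current service cost with {B}: 543.
Adding A: each sensor cluster re-picks its cheapest; new service cost 367, saving 176.
Extra fixed cost: 122. Net change = 122 − 176 = -54.
(Totals: 660 → 606.)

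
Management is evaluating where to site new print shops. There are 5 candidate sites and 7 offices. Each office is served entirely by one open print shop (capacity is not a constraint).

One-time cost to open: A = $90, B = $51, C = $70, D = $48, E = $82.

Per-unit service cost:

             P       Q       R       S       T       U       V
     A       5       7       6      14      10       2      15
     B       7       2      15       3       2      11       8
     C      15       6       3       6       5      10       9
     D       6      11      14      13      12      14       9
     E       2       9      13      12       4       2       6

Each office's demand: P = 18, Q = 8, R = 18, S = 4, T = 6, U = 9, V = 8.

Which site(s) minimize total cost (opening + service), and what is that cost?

Open B, C and E; minimum total cost 399.

For any fixed open set, each office goes to its cheapest open site; total = fixed + service.
{B, C, E}: P→E 2·18=36, Q→B 2·8=16, R→C 3·18=54, S→B 3·4=12, T→B 2·6=12, U→E 2·9=18, V→E 6·8=48. Service 196; fixed 203; total 399.
{C, E}: P→E 2·18=36, Q→C 6·8=48, R→C 3·18=54, S→C 6·4=24, T→E 4·6=24, U→E 2·9=18, V→E 6·8=48. Service 252; fixed 152; total 404.
{B, C, D, E}: service 196 + fixed 251 = 447
{A, B, C, D, E}: service 196 + fixed 341 = 537
No other subset beats 399.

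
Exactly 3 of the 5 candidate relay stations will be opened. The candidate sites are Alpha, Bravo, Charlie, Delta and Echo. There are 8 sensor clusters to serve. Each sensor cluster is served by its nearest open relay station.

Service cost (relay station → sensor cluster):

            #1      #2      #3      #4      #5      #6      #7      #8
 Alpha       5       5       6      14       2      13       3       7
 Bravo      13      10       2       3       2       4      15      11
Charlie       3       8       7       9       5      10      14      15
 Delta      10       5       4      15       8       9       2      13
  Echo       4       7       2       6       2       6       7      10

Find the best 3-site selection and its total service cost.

Choose Alpha, Bravo and Charlie; total service cost 29.

With exactly 3 open, each sensor cluster uses its cheapest among the chosen.
{Alpha, Bravo, Charlie}: #1→Charlie 3, #2→Alpha 5, #3→Bravo 2, #4→Bravo 3, #5→Alpha 2, #6→Bravo 4, #7→Alpha 3, #8→Alpha 7. Service cost 29.
{Alpha, Bravo, Delta}: service cost 30
{Alpha, Bravo, Echo}: service cost 30
Among all 10 size-3 choices, {Alpha, Bravo, Charlie} is lowest.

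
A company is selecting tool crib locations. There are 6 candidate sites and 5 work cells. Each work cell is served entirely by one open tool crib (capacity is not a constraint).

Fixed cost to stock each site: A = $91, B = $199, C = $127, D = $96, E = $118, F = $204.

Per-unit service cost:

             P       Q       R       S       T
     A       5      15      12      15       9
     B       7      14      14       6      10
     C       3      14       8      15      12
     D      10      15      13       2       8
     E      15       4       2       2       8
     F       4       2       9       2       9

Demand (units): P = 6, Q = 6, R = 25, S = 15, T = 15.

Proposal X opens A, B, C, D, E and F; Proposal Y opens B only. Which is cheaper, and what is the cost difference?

Proposal Y is cheaper by 150.

Proposal X: {A, B, C, D, E, F}: P→C 3·6=18, Q→F 2·6=12, R→E 2·25=50, S→D 2·15=30, T→D 8·15=120. Service 230; fixed 835; total 1065.
Proposal Y: {B}: P→B 7·6=42, Q→B 14·6=84, R→B 14·25=350, S→B 6·15=90, T→B 10·15=150. Service 716; fixed 199; total 915.
Difference: |1065 − 915| = 150.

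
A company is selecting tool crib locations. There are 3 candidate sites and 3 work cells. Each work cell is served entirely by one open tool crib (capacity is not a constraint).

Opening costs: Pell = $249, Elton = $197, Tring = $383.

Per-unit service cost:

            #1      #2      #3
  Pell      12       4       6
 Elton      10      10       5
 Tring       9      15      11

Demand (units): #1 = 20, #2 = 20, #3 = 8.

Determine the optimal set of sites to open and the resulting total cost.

Open Pell only; minimum total cost 617.

For any fixed open set, each work cell goes to its cheapest open site; total = fixed + service.
{Pell}: #1→Pell 12·20=240, #2→Pell 4·20=80, #3→Pell 6·8=48. Service 368; fixed 249; total 617.
{Elton}: service 440 + fixed 197 = 637
{Pell, Elton}: service 320 + fixed 446 = 766
{Pell, Elton, Tring}: service 300 + fixed 829 = 1129
No other subset beats 617.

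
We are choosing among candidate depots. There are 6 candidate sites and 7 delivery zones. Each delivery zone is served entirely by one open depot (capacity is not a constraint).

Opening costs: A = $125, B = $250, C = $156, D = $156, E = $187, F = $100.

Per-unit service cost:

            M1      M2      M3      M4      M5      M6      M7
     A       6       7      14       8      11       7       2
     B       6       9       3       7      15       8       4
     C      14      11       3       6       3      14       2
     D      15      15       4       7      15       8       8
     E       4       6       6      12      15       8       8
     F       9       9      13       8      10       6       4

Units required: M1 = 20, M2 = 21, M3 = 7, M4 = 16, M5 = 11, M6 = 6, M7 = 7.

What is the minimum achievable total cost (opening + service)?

Minimum total cost: 754

For any fixed open set, each delivery zone goes to its cheapest open site; total = fixed + service.
{A, C}: M1→A 6·20=120, M2→A 7·21=147, M3→C 3·7=21, M4→C 6·16=96, M5→C 3·11=33, M6→A 7·6=42, M7→A 2·7=14. Service 473; fixed 281; total 754.
{C, E}: service 418 + fixed 343 = 761
{A}: M1→A 6·20=120, M2→A 7·21=147, M3→A 14·7=98, M4→A 8·16=128, M5→A 11·11=121, M6→A 7·6=42, M7→A 2·7=14. Service 670; fixed 125; total 795.
{A, B, C, D, E, F}: service 406 + fixed 974 = 1380
No other subset beats 754.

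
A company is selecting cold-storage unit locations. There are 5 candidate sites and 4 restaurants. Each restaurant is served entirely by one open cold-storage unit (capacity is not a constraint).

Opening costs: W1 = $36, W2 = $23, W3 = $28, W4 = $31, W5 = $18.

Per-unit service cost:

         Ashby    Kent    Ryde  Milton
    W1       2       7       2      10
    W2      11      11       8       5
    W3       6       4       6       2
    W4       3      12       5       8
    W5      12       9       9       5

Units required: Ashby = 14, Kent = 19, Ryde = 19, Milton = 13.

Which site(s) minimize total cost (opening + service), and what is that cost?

Open W1 and W3; minimum total cost 232.

For any fixed open set, each restaurant goes to its cheapest open site; total = fixed + service.
{W1, W3}: Ashby→W1 2·14=28, Kent→W3 4·19=76, Ryde→W1 2·19=38, Milton→W3 2·13=26. Service 168; fixed 64; total 232.
{W1, W3, W5}: service 168 + fixed 82 = 250
{W1, W2, W3}: service 168 + fixed 87 = 255
{W1, W2, W3, W4, W5}: service 168 + fixed 136 = 304
No other subset beats 232.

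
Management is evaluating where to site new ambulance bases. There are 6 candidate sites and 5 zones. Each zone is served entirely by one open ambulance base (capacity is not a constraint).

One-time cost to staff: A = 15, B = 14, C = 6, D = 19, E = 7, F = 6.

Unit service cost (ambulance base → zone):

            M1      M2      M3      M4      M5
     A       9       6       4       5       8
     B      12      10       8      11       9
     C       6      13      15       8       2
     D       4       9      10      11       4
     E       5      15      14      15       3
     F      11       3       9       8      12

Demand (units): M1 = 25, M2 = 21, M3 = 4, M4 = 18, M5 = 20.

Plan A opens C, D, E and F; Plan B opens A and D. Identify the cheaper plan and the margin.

Plan A is cheaper by 25.

Plan A: {C, D, E, F}: M1→D 4·25=100, M2→F 3·21=63, M3→F 9·4=36, M4→C 8·18=144, M5→C 2·20=40. Service 383; fixed 38; total 421.
Plan B: {A, D}: M1→D 4·25=100, M2→A 6·21=126, M3→A 4·4=16, M4→A 5·18=90, M5→D 4·20=80. Service 412; fixed 34; total 446.
Difference: |421 − 446| = 25.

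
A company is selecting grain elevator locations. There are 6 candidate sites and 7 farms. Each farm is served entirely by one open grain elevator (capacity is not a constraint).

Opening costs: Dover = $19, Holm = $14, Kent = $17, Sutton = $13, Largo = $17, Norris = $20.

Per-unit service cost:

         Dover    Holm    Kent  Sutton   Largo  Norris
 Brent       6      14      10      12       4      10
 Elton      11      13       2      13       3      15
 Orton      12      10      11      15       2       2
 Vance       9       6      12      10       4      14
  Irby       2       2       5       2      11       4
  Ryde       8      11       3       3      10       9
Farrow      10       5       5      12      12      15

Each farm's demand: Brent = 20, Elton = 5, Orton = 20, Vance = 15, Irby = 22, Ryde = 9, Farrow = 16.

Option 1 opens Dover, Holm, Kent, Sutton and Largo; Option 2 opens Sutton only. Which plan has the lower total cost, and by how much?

Option 1: {Dover, Holm, Kent, Sutton, Largo}: Brent→Largo 4·20=80, Elton→Kent 2·5=10, Orton→Largo 2·20=40, Vance→Largo 4·15=60, Irby→Dover 2·22=44, Ryde→Kent 3·9=27, Farrow→Holm 5·16=80. Service 341; fixed 80; total 421.
Option 2: {Sutton}: Brent→Sutton 12·20=240, Elton→Sutton 13·5=65, Orton→Sutton 15·20=300, Vance→Sutton 10·15=150, Irby→Sutton 2·22=44, Ryde→Sutton 3·9=27, Farrow→Sutton 12·16=192. Service 1018; fixed 13; total 1031.
Difference: |421 − 1031| = 610.

Option 1 is cheaper by 610.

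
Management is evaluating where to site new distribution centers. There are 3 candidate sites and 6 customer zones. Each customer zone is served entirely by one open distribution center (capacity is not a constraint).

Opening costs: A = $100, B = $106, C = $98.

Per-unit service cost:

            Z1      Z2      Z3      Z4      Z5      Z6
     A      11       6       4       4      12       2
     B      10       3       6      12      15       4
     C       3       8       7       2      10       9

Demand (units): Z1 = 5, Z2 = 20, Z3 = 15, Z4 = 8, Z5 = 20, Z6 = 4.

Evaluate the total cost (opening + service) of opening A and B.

Each customer zone is assigned to its cheapest site among the open ones.
{A, B}: Z1→B 10·5=50, Z2→B 3·20=60, Z3→A 4·15=60, Z4→A 4·8=32, Z5→A 12·20=240, Z6→A 2·4=8. Service 450; fixed 206; total 656.

Total cost: 656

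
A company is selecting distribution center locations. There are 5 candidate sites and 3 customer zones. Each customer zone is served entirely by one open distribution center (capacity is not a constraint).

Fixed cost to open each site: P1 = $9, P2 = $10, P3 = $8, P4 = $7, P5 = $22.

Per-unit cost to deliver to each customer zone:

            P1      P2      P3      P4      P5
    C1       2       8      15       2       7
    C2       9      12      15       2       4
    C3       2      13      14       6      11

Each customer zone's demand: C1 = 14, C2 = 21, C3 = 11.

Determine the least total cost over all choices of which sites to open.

Minimum total cost: 108

For any fixed open set, each customer zone goes to its cheapest open site; total = fixed + service.
{P1, P4}: C1→P1 2·14=28, C2→P4 2·21=42, C3→P1 2·11=22. Service 92; fixed 16; total 108.
{P1, P3, P4}: service 92 + fixed 24 = 116
{P1, P2, P4}: service 92 + fixed 26 = 118
{P1, P2, P3, P4, P5}: service 92 + fixed 56 = 148
No other subset beats 108.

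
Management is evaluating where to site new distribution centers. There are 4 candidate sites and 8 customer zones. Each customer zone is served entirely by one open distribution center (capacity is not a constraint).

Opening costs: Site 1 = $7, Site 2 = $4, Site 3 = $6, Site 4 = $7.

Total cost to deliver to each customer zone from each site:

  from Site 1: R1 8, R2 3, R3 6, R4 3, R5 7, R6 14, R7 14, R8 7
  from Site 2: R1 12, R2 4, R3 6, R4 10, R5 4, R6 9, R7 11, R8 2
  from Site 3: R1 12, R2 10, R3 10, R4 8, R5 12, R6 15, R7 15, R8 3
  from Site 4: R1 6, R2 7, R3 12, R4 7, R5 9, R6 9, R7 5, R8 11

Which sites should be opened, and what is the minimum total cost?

Open Site 2 and Site 4; minimum total cost 54.

For any fixed open set, each customer zone goes to its cheapest open site; total = fixed + service.
{Site 2, Site 4}: R1→Site 4 6, R2→Site 2 4, R3→Site 2 6, R4→Site 4 7, R5→Site 2 4, R6→Site 2 9, R7→Site 4 5, R8→Site 2 2. Service 43; fixed 11; total 54.
{Site 1, Site 2, Site 4}: service 38 + fixed 18 = 56
{Site 1, Site 2}: R1→Site 1 8, R2→Site 1 3, R3→Site 1 6, R4→Site 1 3, R5→Site 2 4, R6→Site 2 9, R7→Site 2 11, R8→Site 2 2. Service 46; fixed 11; total 57.
{Site 1, Site 2, Site 3, Site 4}: R1→Site 4 6, R2→Site 1 3, R3→Site 1 6, R4→Site 1 3, R5→Site 2 4, R6→Site 2 9, R7→Site 4 5, R8→Site 2 2. Service 38; fixed 24; total 62.
(All 15 nonempty subsets were checked; Site 2 and Site 4 is lowest.)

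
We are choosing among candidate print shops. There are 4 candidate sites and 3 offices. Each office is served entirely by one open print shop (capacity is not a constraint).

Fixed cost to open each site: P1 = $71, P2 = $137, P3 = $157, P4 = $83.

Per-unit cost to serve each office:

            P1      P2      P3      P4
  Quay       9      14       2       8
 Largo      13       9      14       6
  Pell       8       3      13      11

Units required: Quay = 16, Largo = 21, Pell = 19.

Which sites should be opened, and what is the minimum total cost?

Open P2 and P4; minimum total cost 531.

For any fixed open set, each office goes to its cheapest open site; total = fixed + service.
{P2, P4}: Quay→P4 8·16=128, Largo→P4 6·21=126, Pell→P2 3·19=57. Service 311; fixed 220; total 531.
{P4}: service 463 + fixed 83 = 546
{P1, P4}: Quay→P4 8·16=128, Largo→P4 6·21=126, Pell→P1 8·19=152. Service 406; fixed 154; total 560.
{P1, P2, P3, P4}: Quay→P3 2·16=32, Largo→P4 6·21=126, Pell→P2 3·19=57. Service 215; fixed 448; total 663.
(All 15 nonempty subsets were checked; P2 and P4 is lowest.)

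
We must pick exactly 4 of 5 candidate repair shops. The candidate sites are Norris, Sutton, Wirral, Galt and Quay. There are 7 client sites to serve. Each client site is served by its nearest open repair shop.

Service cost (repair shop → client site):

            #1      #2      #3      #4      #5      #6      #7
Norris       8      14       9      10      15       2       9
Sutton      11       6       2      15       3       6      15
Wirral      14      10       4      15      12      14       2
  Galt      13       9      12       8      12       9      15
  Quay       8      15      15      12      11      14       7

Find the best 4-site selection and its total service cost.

With exactly 4 open, each client site uses its cheapest among the chosen.
{Norris, Sutton, Wirral, Galt}: #1→Norris 8, #2→Sutton 6, #3→Sutton 2, #4→Galt 8, #5→Sutton 3, #6→Norris 2, #7→Wirral 2. Service cost 31.
{Norris, Sutton, Wirral, Quay}: service cost 33
{Sutton, Wirral, Galt, Quay}: service cost 35
Among all 5 size-4 choices, {Norris, Sutton, Wirral, Galt} is lowest.

Choose Norris, Sutton, Wirral and Galt; total service cost 31.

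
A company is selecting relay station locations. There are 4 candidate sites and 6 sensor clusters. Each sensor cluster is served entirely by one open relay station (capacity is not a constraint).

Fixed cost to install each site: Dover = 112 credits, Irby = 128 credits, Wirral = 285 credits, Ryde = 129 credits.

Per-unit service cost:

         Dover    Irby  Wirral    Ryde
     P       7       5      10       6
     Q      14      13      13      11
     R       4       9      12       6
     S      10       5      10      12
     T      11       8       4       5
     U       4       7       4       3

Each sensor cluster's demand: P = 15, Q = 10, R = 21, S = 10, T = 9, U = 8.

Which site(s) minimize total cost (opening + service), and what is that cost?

Open Ryde only; minimum total cost 644.

For any fixed open set, each sensor cluster goes to its cheapest open site; total = fixed + service.
{Ryde}: P→Ryde 6·15=90, Q→Ryde 11·10=110, R→Ryde 6·21=126, S→Ryde 12·10=120, T→Ryde 5·9=45, U→Ryde 3·8=24. Service 515; fixed 129; total 644.
{Dover}: service 560 + fixed 112 = 672
{Dover, Irby}: P→Irby 5·15=75, Q→Irby 13·10=130, R→Dover 4·21=84, S→Irby 5·10=50, T→Irby 8·9=72, U→Dover 4·8=32. Service 443; fixed 240; total 683.
{Dover, Irby, Wirral, Ryde}: P→Irby 5·15=75, Q→Ryde 11·10=110, R→Dover 4·21=84, S→Irby 5·10=50, T→Wirral 4·9=36, U→Ryde 3·8=24. Service 379; fixed 654; total 1033.
No other subset beats 644.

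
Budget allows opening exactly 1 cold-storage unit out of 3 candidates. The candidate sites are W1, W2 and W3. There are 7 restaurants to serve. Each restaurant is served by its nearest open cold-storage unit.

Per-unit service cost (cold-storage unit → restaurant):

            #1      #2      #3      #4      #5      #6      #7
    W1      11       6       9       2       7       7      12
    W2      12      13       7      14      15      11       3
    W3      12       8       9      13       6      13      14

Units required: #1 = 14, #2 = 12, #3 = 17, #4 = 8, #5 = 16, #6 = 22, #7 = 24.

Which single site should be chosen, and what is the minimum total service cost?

With exactly 1 open, each restaurant uses its cheapest among the chosen.
{W1}: #1→W1 11·14=154, #2→W1 6·12=72, #3→W1 9·17=153, #4→W1 2·8=16, #5→W1 7·16=112, #6→W1 7·22=154, #7→W1 12·24=288. Service cost 949.
{W2}: service cost 1109
{W3}: service cost 1239
Among all 3 size-1 choices, {W1} is lowest.

Choose W1 only; total service cost 949.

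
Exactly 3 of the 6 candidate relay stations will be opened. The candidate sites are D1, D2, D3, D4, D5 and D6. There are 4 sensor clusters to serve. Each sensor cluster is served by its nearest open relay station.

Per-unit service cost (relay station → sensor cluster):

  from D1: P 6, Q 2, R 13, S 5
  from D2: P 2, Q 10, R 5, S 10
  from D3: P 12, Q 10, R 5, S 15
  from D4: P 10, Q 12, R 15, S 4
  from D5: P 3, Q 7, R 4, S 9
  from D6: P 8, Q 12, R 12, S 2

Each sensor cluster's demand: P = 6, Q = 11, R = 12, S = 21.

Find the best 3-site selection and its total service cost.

With exactly 3 open, each sensor cluster uses its cheapest among the chosen.
{D1, D5, D6}: P→D5 3·6=18, Q→D1 2·11=22, R→D5 4·12=48, S→D6 2·21=42. Service cost 130.
{D1, D2, D6}: service cost 136
{D1, D3, D6}: service cost 160
Among all 20 size-3 choices, {D1, D5, D6} is lowest.

Choose D1, D5 and D6; total service cost 130.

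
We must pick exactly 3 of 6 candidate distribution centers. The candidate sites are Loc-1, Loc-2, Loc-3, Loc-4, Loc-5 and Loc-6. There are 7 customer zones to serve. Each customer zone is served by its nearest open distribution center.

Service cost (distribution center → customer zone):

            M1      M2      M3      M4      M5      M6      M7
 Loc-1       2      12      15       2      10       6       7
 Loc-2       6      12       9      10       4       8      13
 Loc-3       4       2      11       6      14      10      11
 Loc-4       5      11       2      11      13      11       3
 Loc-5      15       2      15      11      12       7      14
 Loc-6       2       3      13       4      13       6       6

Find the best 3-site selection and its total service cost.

With exactly 3 open, each customer zone uses its cheapest among the chosen.
{Loc-2, Loc-4, Loc-6}: M1→Loc-6 2, M2→Loc-6 3, M3→Loc-4 2, M4→Loc-6 4, M5→Loc-2 4, M6→Loc-6 6, M7→Loc-4 3. Service cost 24.
{Loc-1, Loc-3, Loc-4}: service cost 27
{Loc-1, Loc-4, Loc-5}: service cost 27
Among all 20 size-3 choices, {Loc-2, Loc-4, Loc-6} is lowest.

Choose Loc-2, Loc-4 and Loc-6; total service cost 24.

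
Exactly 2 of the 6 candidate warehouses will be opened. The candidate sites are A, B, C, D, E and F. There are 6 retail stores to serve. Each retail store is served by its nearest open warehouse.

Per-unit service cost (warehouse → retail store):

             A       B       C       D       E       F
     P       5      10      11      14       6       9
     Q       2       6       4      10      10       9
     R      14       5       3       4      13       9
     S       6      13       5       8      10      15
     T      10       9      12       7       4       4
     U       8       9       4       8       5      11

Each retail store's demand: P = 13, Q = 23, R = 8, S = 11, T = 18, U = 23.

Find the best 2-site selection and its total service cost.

With exactly 2 open, each retail store uses its cheapest among the chosen.
{C, E}: P→E 6·13=78, Q→C 4·23=92, R→C 3·8=24, S→C 5·11=55, T→E 4·18=72, U→C 4·23=92. Service cost 413.
{C, F}: service cost 452
{A, C}: service cost 462
Among all 15 size-2 choices, {C, E} is lowest.

Choose C and E; total service cost 413.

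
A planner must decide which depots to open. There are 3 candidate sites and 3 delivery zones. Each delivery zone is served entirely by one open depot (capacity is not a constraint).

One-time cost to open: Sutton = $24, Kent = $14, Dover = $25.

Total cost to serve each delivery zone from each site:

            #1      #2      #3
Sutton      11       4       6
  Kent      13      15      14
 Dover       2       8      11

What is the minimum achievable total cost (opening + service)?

Minimum total cost: 45

For any fixed open set, each delivery zone goes to its cheapest open site; total = fixed + service.
{Sutton}: #1→Sutton 11, #2→Sutton 4, #3→Sutton 6. Service 21; fixed 24; total 45.
{Dover}: service 21 + fixed 25 = 46
{Kent}: service 42 + fixed 14 = 56
{Sutton, Kent, Dover}: service 12 + fixed 63 = 75
No other subset beats 45.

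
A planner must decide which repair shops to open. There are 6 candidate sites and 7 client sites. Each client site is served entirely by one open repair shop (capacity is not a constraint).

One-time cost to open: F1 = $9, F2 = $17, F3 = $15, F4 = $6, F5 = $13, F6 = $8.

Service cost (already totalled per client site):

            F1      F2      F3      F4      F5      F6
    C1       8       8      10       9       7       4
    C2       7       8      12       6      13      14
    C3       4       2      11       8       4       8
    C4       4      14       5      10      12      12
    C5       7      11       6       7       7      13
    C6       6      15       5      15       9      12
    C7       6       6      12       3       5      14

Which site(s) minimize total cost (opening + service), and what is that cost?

For any fixed open set, each client site goes to its cheapest open site; total = fixed + service.
{F1}: C1→F1 8, C2→F1 7, C3→F1 4, C4→F1 4, C5→F1 7, C6→F1 6, C7→F1 6. Service 42; fixed 9; total 51.
{F1, F4}: service 38 + fixed 15 = 53
{F1, F6}: C1→F6 4, C2→F1 7, C3→F1 4, C4→F1 4, C5→F1 7, C6→F1 6, C7→F1 6. Service 38; fixed 17; total 55.
{F1, F2, F3, F4, F5, F6}: service 30 + fixed 68 = 98
No other subset beats 51.

Open F1 only; minimum total cost 51.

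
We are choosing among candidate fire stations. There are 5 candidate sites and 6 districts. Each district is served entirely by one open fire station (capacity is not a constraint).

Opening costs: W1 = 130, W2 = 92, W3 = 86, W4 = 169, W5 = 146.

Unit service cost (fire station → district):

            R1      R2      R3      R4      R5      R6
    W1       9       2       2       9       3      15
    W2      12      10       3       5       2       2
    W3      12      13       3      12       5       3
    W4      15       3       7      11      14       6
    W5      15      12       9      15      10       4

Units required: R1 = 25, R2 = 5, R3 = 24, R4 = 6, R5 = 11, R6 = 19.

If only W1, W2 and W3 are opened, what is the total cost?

Each district is assigned to its cheapest site among the open ones.
{W1, W2, W3}: R1→W1 9·25=225, R2→W1 2·5=10, R3→W1 2·24=48, R4→W2 5·6=30, R5→W2 2·11=22, R6→W2 2·19=38. Service 373; fixed 308; total 681.

Total cost: 681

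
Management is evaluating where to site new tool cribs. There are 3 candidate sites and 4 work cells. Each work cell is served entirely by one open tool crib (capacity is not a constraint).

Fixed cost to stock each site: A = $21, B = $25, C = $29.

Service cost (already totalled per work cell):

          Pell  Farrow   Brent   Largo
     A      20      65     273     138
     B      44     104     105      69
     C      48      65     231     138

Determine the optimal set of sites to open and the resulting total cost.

For any fixed open set, each work cell goes to its cheapest open site; total = fixed + service.
{A, B}: Pell→A 20, Farrow→A 65, Brent→B 105, Largo→B 69. Service 259; fixed 46; total 305.
{A, B, C}: Pell→A 20, Farrow→A 65, Brent→B 105, Largo→B 69. Service 259; fixed 75; total 334.
{B, C}: service 283 + fixed 54 = 337
{A}: service 496 + fixed 21 = 517
No other subset beats 305.

Open A and B; minimum total cost 305.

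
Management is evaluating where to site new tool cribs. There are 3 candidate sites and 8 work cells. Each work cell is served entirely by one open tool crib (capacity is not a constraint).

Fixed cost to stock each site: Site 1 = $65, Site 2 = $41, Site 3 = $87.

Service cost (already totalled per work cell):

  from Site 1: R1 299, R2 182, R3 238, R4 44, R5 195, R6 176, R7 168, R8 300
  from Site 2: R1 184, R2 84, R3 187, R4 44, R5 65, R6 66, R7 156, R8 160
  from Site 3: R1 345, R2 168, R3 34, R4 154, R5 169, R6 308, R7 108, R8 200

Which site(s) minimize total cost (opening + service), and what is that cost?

Open Site 2 and Site 3; minimum total cost 873.

For any fixed open set, each work cell goes to its cheapest open site; total = fixed + service.
{Site 2, Site 3}: R1→Site 2 184, R2→Site 2 84, R3→Site 3 34, R4→Site 2 44, R5→Site 2 65, R6→Site 2 66, R7→Site 3 108, R8→Site 2 160. Service 745; fixed 128; total 873.
{Site 1, Site 2, Site 3}: service 745 + fixed 193 = 938
{Site 2}: R1→Site 2 184, R2→Site 2 84, R3→Site 2 187, R4→Site 2 44, R5→Site 2 65, R6→Site 2 66, R7→Site 2 156, R8→Site 2 160. Service 946; fixed 41; total 987.
No other subset beats 873.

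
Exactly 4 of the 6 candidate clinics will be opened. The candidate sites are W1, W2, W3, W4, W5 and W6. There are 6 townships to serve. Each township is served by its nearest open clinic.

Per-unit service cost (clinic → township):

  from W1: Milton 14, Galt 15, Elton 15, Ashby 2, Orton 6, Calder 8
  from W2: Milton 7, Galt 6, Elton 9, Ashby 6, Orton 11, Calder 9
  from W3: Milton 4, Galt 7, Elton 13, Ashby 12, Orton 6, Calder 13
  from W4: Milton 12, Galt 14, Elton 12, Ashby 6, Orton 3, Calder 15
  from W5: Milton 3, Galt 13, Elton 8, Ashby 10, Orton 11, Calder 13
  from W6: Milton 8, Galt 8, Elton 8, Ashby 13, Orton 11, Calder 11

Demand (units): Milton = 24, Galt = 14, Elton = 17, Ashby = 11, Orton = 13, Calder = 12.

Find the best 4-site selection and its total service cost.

Choose W1, W2, W4 and W5; total service cost 449.

With exactly 4 open, each township uses its cheapest among the chosen.
{W1, W2, W4, W5}: Milton→W5 3·24=72, Galt→W2 6·14=84, Elton→W5 8·17=136, Ashby→W1 2·11=22, Orton→W4 3·13=39, Calder→W1 8·12=96. Service cost 449.
{W1, W3, W4, W5}: service cost 463
{W1, W4, W5, W6}: service cost 477
Among all 15 size-4 choices, {W1, W2, W4, W5} is lowest.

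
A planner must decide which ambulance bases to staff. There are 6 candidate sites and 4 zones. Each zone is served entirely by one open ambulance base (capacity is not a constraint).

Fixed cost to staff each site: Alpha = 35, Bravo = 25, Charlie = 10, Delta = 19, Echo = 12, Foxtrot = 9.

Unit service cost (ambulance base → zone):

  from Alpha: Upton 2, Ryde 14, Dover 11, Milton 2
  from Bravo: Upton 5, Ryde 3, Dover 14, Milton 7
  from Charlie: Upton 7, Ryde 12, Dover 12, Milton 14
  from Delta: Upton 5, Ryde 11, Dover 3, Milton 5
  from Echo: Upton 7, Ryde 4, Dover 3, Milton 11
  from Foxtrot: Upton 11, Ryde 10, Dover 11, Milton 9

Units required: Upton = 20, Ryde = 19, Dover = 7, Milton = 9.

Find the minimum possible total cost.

For any fixed open set, each zone goes to its cheapest open site; total = fixed + service.
{Alpha, Echo}: Upton→Alpha 2·20=40, Ryde→Echo 4·19=76, Dover→Echo 3·7=21, Milton→Alpha 2·9=18. Service 155; fixed 47; total 202.
{Alpha, Bravo, Echo}: Upton→Alpha 2·20=40, Ryde→Bravo 3·19=57, Dover→Echo 3·7=21, Milton→Alpha 2·9=18. Service 136; fixed 72; total 208.
{Alpha, Echo, Foxtrot}: Upton→Alpha 2·20=40, Ryde→Echo 4·19=76, Dover→Echo 3·7=21, Milton→Alpha 2·9=18. Service 155; fixed 56; total 211.
{Alpha, Bravo, Charlie, Delta, Echo, Foxtrot}: Upton→Alpha 2·20=40, Ryde→Bravo 3·19=57, Dover→Delta 3·7=21, Milton→Alpha 2·9=18. Service 136; fixed 110; total 246.
No other subset beats 202.

Minimum total cost: 202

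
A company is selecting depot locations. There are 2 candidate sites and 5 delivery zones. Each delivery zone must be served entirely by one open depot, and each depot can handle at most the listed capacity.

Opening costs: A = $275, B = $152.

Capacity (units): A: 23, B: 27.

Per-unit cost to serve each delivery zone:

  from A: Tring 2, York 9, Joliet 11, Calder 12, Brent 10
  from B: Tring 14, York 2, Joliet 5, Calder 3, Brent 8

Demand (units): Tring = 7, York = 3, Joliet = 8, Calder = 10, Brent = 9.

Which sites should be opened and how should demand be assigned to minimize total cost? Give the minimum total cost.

Minimum total cost: 607

Open {A, B}: Tring→A 2·7=14, York→B 2·3=6, Joliet→B 5·8=40, Calder→B 3·10=30, Brent→A 10·9=90.
Loads: A carries 16/23, B carries 21/27. Service 180; fixed 427; total 607.
Next best feasible plan costs 610.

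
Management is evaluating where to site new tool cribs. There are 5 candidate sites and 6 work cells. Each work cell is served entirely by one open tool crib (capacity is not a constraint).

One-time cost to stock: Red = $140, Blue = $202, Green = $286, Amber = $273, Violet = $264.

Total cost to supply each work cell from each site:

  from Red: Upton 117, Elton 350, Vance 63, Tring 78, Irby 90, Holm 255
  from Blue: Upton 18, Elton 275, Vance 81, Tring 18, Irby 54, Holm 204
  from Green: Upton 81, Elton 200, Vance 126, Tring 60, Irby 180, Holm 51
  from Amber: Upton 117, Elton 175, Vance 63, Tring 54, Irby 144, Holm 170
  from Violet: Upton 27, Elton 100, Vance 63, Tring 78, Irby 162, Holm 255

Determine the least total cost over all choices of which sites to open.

For any fixed open set, each work cell goes to its cheapest open site; total = fixed + service.
{Blue}: Upton→Blue 18, Elton→Blue 275, Vance→Blue 81, Tring→Blue 18, Irby→Blue 54, Holm→Blue 204. Service 650; fixed 202; total 852.
{Blue, Green}: service 422 + fixed 488 = 910
{Blue, Violet}: service 457 + fixed 466 = 923
{Red, Blue, Green, Amber, Violet}: service 304 + fixed 1165 = 1469
No other subset beats 852.

Minimum total cost: 852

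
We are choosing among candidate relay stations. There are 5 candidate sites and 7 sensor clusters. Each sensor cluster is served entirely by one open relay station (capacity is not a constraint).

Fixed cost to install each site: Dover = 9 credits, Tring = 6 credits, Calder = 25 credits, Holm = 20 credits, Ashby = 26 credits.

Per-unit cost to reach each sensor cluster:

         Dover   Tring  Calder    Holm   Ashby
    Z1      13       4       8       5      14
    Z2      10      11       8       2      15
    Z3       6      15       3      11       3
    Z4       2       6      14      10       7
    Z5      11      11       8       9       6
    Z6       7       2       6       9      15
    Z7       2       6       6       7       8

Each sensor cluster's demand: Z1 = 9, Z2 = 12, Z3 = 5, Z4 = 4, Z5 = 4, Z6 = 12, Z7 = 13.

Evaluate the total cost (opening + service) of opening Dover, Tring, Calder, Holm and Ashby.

Each sensor cluster is assigned to its cheapest site among the open ones.
{Dover, Tring, Calder, Holm, Ashby}: Z1→Tring 4·9=36, Z2→Holm 2·12=24, Z3→Calder 3·5=15, Z4→Dover 2·4=8, Z5→Ashby 6·4=24, Z6→Tring 2·12=24, Z7→Dover 2·13=26. Service 157; fixed 86; total 243.

Total cost: 243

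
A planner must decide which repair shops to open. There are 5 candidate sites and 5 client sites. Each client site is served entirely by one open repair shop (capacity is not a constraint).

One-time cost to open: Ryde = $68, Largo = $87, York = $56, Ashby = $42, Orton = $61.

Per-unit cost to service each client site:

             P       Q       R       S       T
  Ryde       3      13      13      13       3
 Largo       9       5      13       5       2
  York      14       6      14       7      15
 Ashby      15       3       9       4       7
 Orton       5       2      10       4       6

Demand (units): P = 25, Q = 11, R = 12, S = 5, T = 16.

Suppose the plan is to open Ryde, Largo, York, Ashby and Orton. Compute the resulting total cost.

Total cost: 571

Each client site is assigned to its cheapest site among the open ones.
{Ryde, Largo, York, Ashby, Orton}: P→Ryde 3·25=75, Q→Orton 2·11=22, R→Ashby 9·12=108, S→Ashby 4·5=20, T→Largo 2·16=32. Service 257; fixed 314; total 571.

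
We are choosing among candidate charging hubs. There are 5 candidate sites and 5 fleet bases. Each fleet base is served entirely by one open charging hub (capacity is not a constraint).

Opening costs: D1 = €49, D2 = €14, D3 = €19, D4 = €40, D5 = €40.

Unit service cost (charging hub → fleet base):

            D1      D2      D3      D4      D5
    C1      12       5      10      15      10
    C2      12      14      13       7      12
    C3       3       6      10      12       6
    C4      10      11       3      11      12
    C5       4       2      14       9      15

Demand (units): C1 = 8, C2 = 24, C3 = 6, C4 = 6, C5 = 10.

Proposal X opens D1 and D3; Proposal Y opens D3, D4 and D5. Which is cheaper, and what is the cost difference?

Proposal X: {D1, D3}: C1→D3 10·8=80, C2→D1 12·24=288, C3→D1 3·6=18, C4→D3 3·6=18, C5→D1 4·10=40. Service 444; fixed 68; total 512.
Proposal Y: {D3, D4, D5}: C1→D3 10·8=80, C2→D4 7·24=168, C3→D5 6·6=36, C4→D3 3·6=18, C5→D4 9·10=90. Service 392; fixed 99; total 491.
Difference: |512 − 491| = 21.

Proposal Y is cheaper by 21.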